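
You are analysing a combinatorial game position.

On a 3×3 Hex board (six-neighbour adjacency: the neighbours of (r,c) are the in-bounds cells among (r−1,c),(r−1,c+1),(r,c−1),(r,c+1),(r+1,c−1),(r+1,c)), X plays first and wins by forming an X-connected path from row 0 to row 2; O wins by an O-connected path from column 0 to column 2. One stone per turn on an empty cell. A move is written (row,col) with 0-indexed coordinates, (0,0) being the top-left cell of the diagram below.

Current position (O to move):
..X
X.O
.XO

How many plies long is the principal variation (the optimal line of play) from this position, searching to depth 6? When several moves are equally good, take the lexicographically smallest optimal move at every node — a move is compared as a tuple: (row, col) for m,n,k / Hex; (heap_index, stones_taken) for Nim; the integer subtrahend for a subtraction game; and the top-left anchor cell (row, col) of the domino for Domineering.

PV length from [..X/X.O/.XO]: 4 plies

p1 O@[..X/X.O/.XO]: (0,0)[O.X/X.O/.XO]-1* (0,1)[.OX/X.O/.XO]-1 (1,1)[..X/XOO/.XO]-1 (2,0)[..X/X.O/OXO]-1
p2 X@[O.X/X.O/.XO]: (0,1)[OXX/X.O/.XO]+1* (1,1)[O.X/XXO/.XO]+1 (2,0)[O.X/X.O/XXO]+1
p3 O@[OXX/X.O/.XO]: (1,1)[OXX/XOO/.XO]-1* (2,0)[OXX/X.O/OXO]-1
p4 X@[OXX/XOO/.XO]: (2,0)[OXX/XOO/XXO]+1*
p5 O@[OXX/XOO/XXO] terminal -1; root [..X/X.O/.XO] d6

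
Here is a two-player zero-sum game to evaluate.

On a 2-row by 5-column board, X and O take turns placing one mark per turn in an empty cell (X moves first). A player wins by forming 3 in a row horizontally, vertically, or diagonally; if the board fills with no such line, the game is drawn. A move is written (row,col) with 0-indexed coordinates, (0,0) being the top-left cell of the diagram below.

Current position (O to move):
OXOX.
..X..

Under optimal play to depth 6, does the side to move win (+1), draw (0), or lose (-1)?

ply 1, O at OXOX./..X.. | (0,4)=-1→OXOXO/..X..; (1,0)=-1→OXOX./O.X..; (1,1)=+0→OXOX./.OX..*; (1,3)=+0→OXOX./..XO.; (1,4)=-1→OXOX./..X.O
ply 2, X at OXOX./.OX.. | (0,4)=+0→OXOXX/.OX..*; (1,0)=+0→OXOX./XOX..; (1,3)=+0→OXOX./.OXX.; (1,4)=+0→OXOX./.OX.X
ply 3, O at OXOXX/.OX.. | (1,0)=+0→OXOXX/OOX..*; (1,3)=+0→OXOXX/.OXO.; (1,4)=+0→OXOXX/.OX.O
ply 4, X at OXOXX/OOX.. | (1,3)=+0→OXOXX/OOXX.*; (1,4)=+0→OXOXX/OOX.X
ply 5, O at OXOXX/OOXX. | (1,4)=+0→OXOXX/OOXXO*
ply 6: OXOXX/OOXXO is terminal +0 (X); from OXOX./..X.. depth 6

value(OXOX./..X.., O) = 0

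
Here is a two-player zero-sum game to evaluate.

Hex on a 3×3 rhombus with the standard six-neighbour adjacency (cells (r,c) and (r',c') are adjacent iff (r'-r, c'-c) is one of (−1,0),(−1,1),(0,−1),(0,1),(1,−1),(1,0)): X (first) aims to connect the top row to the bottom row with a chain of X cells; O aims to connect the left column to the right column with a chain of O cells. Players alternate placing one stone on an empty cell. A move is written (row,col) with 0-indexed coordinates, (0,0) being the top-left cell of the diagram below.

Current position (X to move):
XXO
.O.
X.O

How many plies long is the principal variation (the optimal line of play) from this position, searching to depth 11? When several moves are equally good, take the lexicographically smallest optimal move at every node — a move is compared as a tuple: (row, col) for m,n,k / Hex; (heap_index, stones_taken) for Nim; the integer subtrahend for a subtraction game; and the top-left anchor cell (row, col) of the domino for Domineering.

[XXO/.O./X.O] X move#1: (1,0):+1/XXO/XO./X.O*, (1,2):-1/XXO/.OX/X.O, (2,1):-1/XXO/.O./XXO
[XXO/XO./X.O] end (terminal -1, O#2); searched XXO/.O./X.O to 11

PV length from [XXO/.O./X.O]: 1 ply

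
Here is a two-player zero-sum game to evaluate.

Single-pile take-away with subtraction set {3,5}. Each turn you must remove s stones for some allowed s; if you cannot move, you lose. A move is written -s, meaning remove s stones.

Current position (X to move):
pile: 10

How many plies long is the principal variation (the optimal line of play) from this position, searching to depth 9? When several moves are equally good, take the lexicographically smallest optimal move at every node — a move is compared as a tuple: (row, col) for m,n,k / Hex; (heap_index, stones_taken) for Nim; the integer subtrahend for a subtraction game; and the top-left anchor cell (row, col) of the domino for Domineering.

p1 X@[10]: -3[7]-1* -5[5]-1
p2 O@[7]: -3[4]-1 -5[2]+1*
p3 X@[2] terminal -1; root [10] d9

PV length from [10]: 2 plies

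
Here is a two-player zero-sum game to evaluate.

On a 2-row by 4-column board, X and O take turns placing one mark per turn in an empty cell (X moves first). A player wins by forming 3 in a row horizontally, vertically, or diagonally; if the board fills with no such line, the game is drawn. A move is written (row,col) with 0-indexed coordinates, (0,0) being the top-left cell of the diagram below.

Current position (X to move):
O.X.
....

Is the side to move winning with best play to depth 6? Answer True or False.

X winning at [O.X./....]: False

[O.X./....] X move#1: (0,1):+0/OXX./....*, (0,3):+0/O.XX/...., (1,0):+0/O.X./X..., (1,1):+0/O.X./.X.., (1,2):+0/O.X./..X., (1,3):+0/O.X./...X
[OXX./....] O move#2: (0,3):+0/OXXO/....*, (1,0):-1/OXX./O..., (1,1):-1/OXX./.O.., (1,2):-1/OXX./..O., (1,3):-1/OXX./...O
[OXXO/....] X move#3: (1,0):+0/OXXO/X...*, (1,1):+0/OXXO/.X.., (1,2):+0/OXXO/..X., (1,3):+0/OXXO/...X
[OXXO/X...] O move#4: (1,1):+0/OXXO/XO..*, (1,2):+0/OXXO/X.O., (1,3):+0/OXXO/X..O
[OXXO/XO..] X move#5: (1,2):+0/OXXO/XOX.*, (1,3):+0/OXXO/XO.X
[OXXO/XOX.] O move#6: (1,3):+0/OXXO/XOXO*
[OXXO/XOXO] end (terminal +0, X#7); searched O.X./.... to 6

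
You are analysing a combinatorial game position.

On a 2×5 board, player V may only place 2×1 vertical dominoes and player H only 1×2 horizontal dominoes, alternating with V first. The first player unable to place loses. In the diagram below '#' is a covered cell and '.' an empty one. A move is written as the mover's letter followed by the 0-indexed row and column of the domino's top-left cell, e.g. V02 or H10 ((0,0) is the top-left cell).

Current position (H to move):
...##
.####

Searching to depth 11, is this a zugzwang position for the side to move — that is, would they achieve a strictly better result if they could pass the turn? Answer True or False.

zugzwang(...##/.####, H) = False

p1 H@[...##/.####]: H00[##.##/.####]+1* H01[.####/.####]-1
p2 V@[##.##/.####] terminal -1; root [...##/.####] d11
if H skipped the turn, V would face:
~ p1 V@[...##/.####]: V00[#..##/#####]-1*
~ p2 H@[#..##/#####]: H01[#####/#####]+1*
~ p3 V@[#####/#####] terminal -1; root [...##/.####] d11
compare (H): move=+1 vs pass=+1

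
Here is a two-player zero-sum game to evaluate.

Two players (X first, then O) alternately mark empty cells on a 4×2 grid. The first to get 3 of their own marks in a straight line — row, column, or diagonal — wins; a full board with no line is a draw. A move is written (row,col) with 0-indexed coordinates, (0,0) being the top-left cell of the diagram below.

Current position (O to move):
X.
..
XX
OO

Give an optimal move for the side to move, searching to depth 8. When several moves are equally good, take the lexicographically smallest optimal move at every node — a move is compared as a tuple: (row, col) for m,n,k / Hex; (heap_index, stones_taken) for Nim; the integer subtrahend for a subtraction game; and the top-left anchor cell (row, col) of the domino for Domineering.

[X./../XX/OO] O move#1: (0,1):-1/XO/../XX/OO, (1,0):+0/X./O./XX/OO*, (1,1):-1/X./.O/XX/OO
[X./O./XX/OO] X move#2: (0,1):+0/XX/O./XX/OO*, (1,1):+0/X./OX/XX/OO
[XX/O./XX/OO] O move#3: (1,1):+0/XX/OO/XX/OO*
[XX/OO/XX/OO] end (terminal +0, X#4); searched X./../XX/OO to 8

O's best at [X./../XX/OO]: (1,0)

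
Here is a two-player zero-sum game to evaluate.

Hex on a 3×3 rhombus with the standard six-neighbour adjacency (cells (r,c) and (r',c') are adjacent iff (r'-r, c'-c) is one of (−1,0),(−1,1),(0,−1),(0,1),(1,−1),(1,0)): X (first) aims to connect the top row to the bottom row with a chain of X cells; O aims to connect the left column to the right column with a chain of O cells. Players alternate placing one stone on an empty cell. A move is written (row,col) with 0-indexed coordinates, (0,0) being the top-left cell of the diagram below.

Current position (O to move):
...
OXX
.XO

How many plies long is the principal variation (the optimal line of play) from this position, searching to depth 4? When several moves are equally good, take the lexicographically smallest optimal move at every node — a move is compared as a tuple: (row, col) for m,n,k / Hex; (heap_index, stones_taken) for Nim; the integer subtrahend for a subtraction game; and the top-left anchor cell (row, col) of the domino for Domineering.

p1 O@[.../OXX/.XO]: (0,0)[O../OXX/.XO]-1* (0,1)[.O./OXX/.XO]-1 (0,2)[..O/OXX/.XO]-1 (2,0)[.../OXX/OXO]-1
p2 X@[O../OXX/.XO]: (0,1)[OX./OXX/.XO]+1* (0,2)[O.X/OXX/.XO]+1 (2,0)[O../OXX/XXO]+1
p3 O@[OX./OXX/.XO] terminal -1; root [.../OXX/.XO] d4

PV length from [.../OXX/.XO]: 2 plies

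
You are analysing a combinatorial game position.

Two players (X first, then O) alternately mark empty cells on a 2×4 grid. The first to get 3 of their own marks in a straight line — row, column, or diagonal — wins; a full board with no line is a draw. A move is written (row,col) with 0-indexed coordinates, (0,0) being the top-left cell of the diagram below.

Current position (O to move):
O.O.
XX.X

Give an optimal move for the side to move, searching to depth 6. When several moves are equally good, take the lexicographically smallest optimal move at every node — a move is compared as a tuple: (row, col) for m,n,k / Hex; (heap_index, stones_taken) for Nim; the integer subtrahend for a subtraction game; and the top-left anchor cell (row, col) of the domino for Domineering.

O's best at [O.O./XX.X]: (0,1)

ply 1, O at O.O./XX.X | (0,1)=+1→OOO./XX.X*; (0,3)=-1→O.OO/XX.X; (1,2)=+0→O.O./XXOX
ply 2: OOO./XX.X is terminal -1 (X); from O.O./XX.X depth 6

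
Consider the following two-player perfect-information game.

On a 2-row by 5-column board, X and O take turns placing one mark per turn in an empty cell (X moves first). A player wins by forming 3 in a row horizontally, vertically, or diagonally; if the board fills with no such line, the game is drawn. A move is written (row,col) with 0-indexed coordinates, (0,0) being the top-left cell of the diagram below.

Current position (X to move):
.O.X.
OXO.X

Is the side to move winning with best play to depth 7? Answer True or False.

X winning at [.O.X./OXO.X]: False

p1 X@[.O.X./OXO.X]: (0,0)[XO.X./OXO.X]+0* (0,2)[.OXX./OXO.X]+0 (0,4)[.O.XX/OXO.X]+0 (1,3)[.O.X./OXOXX]+0
p2 O@[XO.X./OXO.X]: (0,2)[XOOX./OXO.X]+0* (0,4)[XO.XO/OXO.X]+0 (1,3)[XO.X./OXOOX]+0
p3 X@[XOOX./OXO.X]: (0,4)[XOOXX/OXO.X]+0* (1,3)[XOOX./OXOXX]+0
p4 O@[XOOXX/OXO.X]: (1,3)[XOOXX/OXOOX]+0*
p5 X@[XOOXX/OXOOX] terminal +0; root [.O.X./OXO.X] d7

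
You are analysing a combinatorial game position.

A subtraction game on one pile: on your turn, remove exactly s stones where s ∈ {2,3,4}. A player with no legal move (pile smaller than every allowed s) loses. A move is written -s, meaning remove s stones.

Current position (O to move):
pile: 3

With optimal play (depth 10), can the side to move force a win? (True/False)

O winning at [3]: True

ply 1, O at 3 | -2=+1→1*; -3=+1→0
ply 2: 1 is terminal -1 (X); from 3 depth 10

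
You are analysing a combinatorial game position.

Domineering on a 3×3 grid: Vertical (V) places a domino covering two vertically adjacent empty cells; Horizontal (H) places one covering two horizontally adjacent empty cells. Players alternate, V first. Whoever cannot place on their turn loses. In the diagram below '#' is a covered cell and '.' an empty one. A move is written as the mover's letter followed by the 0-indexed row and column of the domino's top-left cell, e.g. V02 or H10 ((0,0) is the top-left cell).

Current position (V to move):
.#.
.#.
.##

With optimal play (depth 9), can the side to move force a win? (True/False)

V winning at [.#./.#./.##]: True

[.#./.#./.##] V move#1: V00:+1/##./##./.##*, V02:+1/.##/.##/.##, V10:+1/.#./##./###
[##./##./.##] end (terminal -1, H#2); searched .#./.#./.## to 9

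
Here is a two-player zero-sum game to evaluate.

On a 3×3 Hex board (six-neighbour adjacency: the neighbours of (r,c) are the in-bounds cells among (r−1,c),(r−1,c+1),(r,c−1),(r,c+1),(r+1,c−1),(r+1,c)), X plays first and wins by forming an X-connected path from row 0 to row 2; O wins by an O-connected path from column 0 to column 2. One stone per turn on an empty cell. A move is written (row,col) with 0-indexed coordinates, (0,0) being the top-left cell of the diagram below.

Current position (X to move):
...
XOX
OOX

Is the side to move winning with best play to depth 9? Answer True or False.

X winning at [.../XOX/OOX]: True

[.../XOX/OOX] X move#1: (0,0):-1/X../XOX/OOX, (0,1):-1/.X./XOX/OOX, (0,2):+1/..X/XOX/OOX*
[..X/XOX/OOX] end (terminal -1, O#2); searched .../XOX/OOX to 9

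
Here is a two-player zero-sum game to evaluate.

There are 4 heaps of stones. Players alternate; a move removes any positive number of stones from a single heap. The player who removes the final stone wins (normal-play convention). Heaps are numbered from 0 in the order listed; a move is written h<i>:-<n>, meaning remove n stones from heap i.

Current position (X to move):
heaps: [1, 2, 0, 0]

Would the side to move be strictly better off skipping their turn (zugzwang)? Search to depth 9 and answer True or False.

zugzwang((1,2,0,0), X) = False

[(1,2,0,0)] X move#1: h0:-1:-1/(0,2,0,0), h1:-1:+1/(1,1,0,0)*, h1:-2:-1/(1,0,0,0)
[(1,1,0,0)] O move#2: h0:-1:-1/(0,1,0,0)*, h1:-1:-1/(1,0,0,0)
[(0,1,0,0)] X move#3: h1:-1:+1/(0,0,0,0)*
[(0,0,0,0)] end (terminal -1, O#4); searched (1,2,0,0) to 9
suppose X passes — search the same position with O to move:
pass> [(1,2,0,0)] O move#1: h0:-1:-1/(0,2,0,0), h1:-1:+1/(1,1,0,0)*, h1:-2:-1/(1,0,0,0)
pass> [(1,1,0,0)] X move#2: h0:-1:-1/(0,1,0,0)*, h1:-1:-1/(1,0,0,0)
pass> [(0,1,0,0)] O move#3: h1:-1:+1/(0,0,0,0)*
pass> [(0,0,0,0)] end (terminal -1, X#4); searched (1,2,0,0) to 9
for X: play +1, pass -1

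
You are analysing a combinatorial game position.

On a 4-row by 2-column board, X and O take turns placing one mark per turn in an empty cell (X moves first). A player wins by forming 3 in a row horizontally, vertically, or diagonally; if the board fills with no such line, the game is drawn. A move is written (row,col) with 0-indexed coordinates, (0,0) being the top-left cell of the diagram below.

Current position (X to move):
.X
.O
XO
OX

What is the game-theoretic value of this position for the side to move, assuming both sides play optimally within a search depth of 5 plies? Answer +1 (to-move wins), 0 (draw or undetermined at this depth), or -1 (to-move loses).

value(.X/.O/XO/OX, X) = 0

p1 X@[.X/.O/XO/OX]: (0,0)[XX/.O/XO/OX]+0* (1,0)[.X/XO/XO/OX]+0
p2 O@[XX/.O/XO/OX]: (1,0)[XX/OO/XO/OX]+0*
p3 X@[XX/OO/XO/OX] terminal +0; root [.X/.O/XO/OX] d5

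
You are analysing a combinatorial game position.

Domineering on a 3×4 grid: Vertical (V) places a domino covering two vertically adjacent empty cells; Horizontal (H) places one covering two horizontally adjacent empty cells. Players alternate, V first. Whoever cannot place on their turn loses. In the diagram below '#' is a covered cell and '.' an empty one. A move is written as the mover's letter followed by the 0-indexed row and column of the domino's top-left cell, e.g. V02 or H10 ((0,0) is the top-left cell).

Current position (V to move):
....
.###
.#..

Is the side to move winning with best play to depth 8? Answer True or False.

V winning at [..../.###/.#..]: False

ply 1, V at ..../.###/.#.. | V00=-1→#.../####/.#..*; V10=-1→..../####/##..
ply 2, H at #.../####/.#.. | H01=+1→###./####/.#..*; H02=+1→#.##/####/.#..; H22=+1→#.../####/.###
ply 3: ###./####/.#.. is terminal -1 (V); from ..../.###/.#.. depth 8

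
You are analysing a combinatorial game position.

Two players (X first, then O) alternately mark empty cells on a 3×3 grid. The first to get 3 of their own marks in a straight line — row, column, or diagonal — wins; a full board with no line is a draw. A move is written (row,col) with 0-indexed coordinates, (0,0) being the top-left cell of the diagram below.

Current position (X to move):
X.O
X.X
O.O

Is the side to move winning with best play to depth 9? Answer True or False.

X winning at [X.O/X.X/O.O]: True

ply 1, X at X.O/X.X/O.O | (0,1)=-1→XXO/X.X/O.O; (1,1)=+1→X.O/XXX/O.O*; (2,1)=-1→X.O/X.X/OXO
ply 2: X.O/XXX/O.O is terminal -1 (O); from X.O/X.X/O.O depth 9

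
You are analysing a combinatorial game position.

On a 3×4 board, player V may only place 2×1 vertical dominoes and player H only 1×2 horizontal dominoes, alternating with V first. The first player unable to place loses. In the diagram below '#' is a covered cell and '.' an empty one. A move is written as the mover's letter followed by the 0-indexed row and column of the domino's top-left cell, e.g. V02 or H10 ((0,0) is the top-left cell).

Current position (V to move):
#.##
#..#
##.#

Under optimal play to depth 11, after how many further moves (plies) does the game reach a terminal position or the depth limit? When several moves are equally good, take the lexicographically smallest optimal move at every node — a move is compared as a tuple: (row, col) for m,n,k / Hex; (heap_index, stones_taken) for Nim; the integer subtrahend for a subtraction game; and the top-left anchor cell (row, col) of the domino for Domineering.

[#.##/#..#/##.#] V move#1: V01:+1/####/##.#/##.#*, V12:+1/#.##/#.##/####
[####/##.#/##.#] end (terminal -1, H#2); searched #.##/#..#/##.# to 11

PV length from [#.##/#..#/##.#]: 1 ply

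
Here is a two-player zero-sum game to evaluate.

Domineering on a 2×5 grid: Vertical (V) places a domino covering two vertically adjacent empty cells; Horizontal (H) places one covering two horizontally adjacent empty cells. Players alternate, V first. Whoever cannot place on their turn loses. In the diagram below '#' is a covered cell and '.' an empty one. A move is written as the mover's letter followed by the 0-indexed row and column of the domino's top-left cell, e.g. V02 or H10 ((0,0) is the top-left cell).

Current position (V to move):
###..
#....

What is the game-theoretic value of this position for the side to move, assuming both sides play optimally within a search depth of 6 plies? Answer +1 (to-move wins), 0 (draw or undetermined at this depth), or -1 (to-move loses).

[###../#....] V move#1: V03:+1/####./#..#.*, V04:-1/###.#/#...#
[####./#..#.] H move#2: H11:-1/####./####.*
[####./####.] V move#3: V04:+1/#####/#####*
[#####/#####] end (terminal -1, H#4); searched ###../#.... to 6

value(###../#...., V) = +1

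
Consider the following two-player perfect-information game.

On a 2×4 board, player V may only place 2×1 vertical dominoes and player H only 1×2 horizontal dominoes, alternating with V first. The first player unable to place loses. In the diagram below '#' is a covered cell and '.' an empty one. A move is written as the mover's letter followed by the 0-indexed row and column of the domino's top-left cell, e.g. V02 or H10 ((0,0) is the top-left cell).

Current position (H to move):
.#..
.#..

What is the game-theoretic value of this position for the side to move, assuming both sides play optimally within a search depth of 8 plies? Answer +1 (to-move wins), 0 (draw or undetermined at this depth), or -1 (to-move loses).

p1 H@[.#../.#..]: H02[.###/.#..]+1* H12[.#../.###]+1
p2 V@[.###/.#..]: V00[####/##..]-1*
p3 H@[####/##..]: H12[####/####]+1*
p4 V@[####/####] terminal -1; root [.#../.#..] d8

value(.#../.#.., H) = +1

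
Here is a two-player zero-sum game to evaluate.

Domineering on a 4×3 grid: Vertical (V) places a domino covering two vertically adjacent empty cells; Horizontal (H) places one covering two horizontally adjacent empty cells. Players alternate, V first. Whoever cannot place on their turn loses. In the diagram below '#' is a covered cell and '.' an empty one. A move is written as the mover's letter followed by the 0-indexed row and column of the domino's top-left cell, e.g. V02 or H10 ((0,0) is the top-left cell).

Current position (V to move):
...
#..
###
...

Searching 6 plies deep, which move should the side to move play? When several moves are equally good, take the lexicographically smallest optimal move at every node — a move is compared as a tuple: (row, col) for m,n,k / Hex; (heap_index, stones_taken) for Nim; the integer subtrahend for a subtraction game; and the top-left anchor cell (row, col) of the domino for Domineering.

V's best at [.../#../###/...]: V01

p1 V@[.../#../###/...]: V01[.#./##./###/...]+1* V02[..#/#.#/###/...]-1
p2 H@[.#./##./###/...]: H30[.#./##./###/##.]-1* H31[.#./##./###/.##]-1
p3 V@[.#./##./###/##.]: V02[.##/###/###/##.]+1*
p4 H@[.##/###/###/##.] terminal -1; root [.../#../###/...] d6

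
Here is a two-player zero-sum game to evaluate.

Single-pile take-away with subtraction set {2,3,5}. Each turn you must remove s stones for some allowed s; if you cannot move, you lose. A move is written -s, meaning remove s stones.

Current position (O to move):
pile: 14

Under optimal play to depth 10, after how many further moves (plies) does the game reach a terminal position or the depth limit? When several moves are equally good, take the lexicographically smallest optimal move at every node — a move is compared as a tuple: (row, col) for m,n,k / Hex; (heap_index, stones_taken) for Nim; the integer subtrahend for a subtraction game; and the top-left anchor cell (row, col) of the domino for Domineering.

PV length from [14]: 4 plies

[14] O move#1: -2:-1/12*, -3:-1/11, -5:-1/9
[12] X move#2: -2:-1/10, -3:-1/9, -5:+1/7*
[7] O move#3: -2:-1/5*, -3:-1/4, -5:-1/2
[5] X move#4: -2:-1/3, -3:-1/2, -5:+1/0*
[0] end (terminal -1, O#5); searched 14 to 10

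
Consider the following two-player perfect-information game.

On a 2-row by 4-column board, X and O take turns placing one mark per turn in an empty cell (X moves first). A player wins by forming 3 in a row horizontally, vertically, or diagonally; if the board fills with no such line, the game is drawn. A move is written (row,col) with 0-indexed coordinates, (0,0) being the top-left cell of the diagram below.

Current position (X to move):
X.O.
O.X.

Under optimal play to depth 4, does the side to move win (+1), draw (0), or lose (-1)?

ply 1, X at X.O./O.X. | (0,1)=+0→XXO./O.X.*; (0,3)=+0→X.OX/O.X.; (1,1)=+0→X.O./OXX.; (1,3)=+0→X.O./O.XX
ply 2, O at XXO./O.X. | (0,3)=+0→XXOO/O.X.*; (1,1)=+0→XXO./OOX.; (1,3)=+0→XXO./O.XO
ply 3, X at XXOO/O.X. | (1,1)=+0→XXOO/OXX.*; (1,3)=+0→XXOO/O.XX
ply 4, O at XXOO/OXX. | (1,3)=+0→XXOO/OXXO*
ply 5: XXOO/OXXO is terminal +0 (X); from X.O./O.X. depth 4

value(X.O./O.X., X) = 0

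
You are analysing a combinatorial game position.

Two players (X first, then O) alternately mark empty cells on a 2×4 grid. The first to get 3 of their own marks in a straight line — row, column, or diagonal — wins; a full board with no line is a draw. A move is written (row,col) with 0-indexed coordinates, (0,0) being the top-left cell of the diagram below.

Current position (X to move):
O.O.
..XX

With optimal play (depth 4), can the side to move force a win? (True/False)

X winning at [O.O./..XX]: True

[O.O./..XX] X move#1: (0,1):+0/OXO./..XX, (0,3):-1/O.OX/..XX, (1,0):-1/O.O./X.XX, (1,1):+1/O.O./.XXX*
[O.O./.XXX] end (terminal -1, O#2); searched O.O./..XX to 4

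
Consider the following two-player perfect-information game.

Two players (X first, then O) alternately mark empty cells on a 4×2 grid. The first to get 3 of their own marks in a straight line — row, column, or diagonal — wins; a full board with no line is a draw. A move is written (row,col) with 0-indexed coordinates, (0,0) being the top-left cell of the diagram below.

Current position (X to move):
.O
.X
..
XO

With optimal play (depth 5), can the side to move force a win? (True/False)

X winning at [.O/.X/../XO]: False

p1 X@[.O/.X/../XO]: (0,0)[XO/.X/../XO]+0* (1,0)[.O/XX/../XO]+0 (2,0)[.O/.X/X./XO]+0 (2,1)[.O/.X/.X/XO]+0
p2 O@[XO/.X/../XO]: (1,0)[XO/OX/../XO]+0* (2,0)[XO/.X/O./XO]+0 (2,1)[XO/.X/.O/XO]+0
p3 X@[XO/OX/../XO]: (2,0)[XO/OX/X./XO]+0* (2,1)[XO/OX/.X/XO]+0
p4 O@[XO/OX/X./XO]: (2,1)[XO/OX/XO/XO]+0*
p5 X@[XO/OX/XO/XO] terminal +0; root [.O/.X/../XO] d5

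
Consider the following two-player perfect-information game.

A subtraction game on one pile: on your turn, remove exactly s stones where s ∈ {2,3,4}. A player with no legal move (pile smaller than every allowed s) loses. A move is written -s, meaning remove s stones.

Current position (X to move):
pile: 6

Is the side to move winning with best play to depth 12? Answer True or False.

X winning at [6]: False

[6] X move#1: -2:-1/4*, -3:-1/3, -4:-1/2
[4] O move#2: -2:-1/2, -3:+1/1*, -4:+1/0
[1] end (terminal -1, X#3); searched 6 to 12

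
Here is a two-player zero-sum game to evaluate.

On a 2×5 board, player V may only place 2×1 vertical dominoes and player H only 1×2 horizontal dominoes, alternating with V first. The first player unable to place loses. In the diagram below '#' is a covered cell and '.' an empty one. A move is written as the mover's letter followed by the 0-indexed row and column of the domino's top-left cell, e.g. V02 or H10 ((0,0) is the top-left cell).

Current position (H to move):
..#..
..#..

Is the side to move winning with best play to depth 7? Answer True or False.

H winning at [..#../..#..]: False

[..#../..#..] H move#1: H00:-1/###../..#..*, H03:-1/..###/..#.., H10:-1/..#../###.., H13:-1/..#../..###
[###../..#..] V move#2: V03:+1/####./..##.*, V04:+1/###.#/..#.#
[####./..##.] H move#3: H10:-1/####./####.*
[####./####.] V move#4: V04:+1/#####/#####*
[#####/#####] end (terminal -1, H#5); searched ..#../..#.. to 7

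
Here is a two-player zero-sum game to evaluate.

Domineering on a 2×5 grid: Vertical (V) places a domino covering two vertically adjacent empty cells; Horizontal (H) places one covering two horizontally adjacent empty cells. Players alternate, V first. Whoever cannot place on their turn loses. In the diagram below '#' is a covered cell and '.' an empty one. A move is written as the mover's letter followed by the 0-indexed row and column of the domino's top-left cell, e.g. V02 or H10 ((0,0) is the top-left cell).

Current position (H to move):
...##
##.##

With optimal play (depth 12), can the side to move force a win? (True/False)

H winning at [...##/##.##]: True

p1 H@[...##/##.##]: H00[##.##/##.##]-1 H01[.####/##.##]+1*
p2 V@[.####/##.##] terminal -1; root [...##/##.##] d12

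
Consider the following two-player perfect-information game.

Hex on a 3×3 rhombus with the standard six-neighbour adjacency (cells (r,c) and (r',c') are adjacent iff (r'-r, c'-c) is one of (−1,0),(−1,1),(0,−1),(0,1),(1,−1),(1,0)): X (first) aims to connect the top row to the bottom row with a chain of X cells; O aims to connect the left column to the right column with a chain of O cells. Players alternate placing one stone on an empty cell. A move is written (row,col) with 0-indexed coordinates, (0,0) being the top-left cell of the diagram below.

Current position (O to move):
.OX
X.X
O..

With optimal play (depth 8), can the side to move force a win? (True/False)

O winning at [.OX/X.X/O..]: False

p1 O@[.OX/X.X/O..]: (0,0)[OOX/X.X/O..]-1* (1,1)[.OX/XOX/O..]-1 (2,1)[.OX/X.X/OO.]-1 (2,2)[.OX/X.X/O.O]-1
p2 X@[OOX/X.X/O..]: (1,1)[OOX/XXX/O..]+1* (2,1)[OOX/X.X/OX.]+1 (2,2)[OOX/X.X/O.X]+1
p3 O@[OOX/XXX/O..]: (2,1)[OOX/XXX/OO.]-1* (2,2)[OOX/XXX/O.O]-1
p4 X@[OOX/XXX/OO.]: (2,2)[OOX/XXX/OOX]+1*
p5 O@[OOX/XXX/OOX] terminal -1; root [.OX/X.X/O..] d8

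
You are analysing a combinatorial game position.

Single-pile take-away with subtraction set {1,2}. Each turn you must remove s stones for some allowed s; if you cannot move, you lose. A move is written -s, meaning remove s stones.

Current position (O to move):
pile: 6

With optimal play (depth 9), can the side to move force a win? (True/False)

ply 1, O at 6 | -1=-1→5*; -2=-1→4
ply 2, X at 5 | -1=-1→4; -2=+1→3*
ply 3, O at 3 | -1=-1→2*; -2=-1→1
ply 4, X at 2 | -1=-1→1; -2=+1→0*
ply 5: 0 is terminal -1 (O); from 6 depth 9

O winning at [6]: False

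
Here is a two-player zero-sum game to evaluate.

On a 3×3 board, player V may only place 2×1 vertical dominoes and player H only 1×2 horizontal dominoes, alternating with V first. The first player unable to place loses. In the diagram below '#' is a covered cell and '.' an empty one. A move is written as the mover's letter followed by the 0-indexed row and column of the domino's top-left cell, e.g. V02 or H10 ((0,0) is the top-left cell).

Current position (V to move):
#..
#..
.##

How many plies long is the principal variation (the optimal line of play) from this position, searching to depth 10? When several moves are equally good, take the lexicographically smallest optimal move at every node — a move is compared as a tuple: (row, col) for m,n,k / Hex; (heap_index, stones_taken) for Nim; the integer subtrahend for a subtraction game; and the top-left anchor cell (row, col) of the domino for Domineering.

[#../#../.##] V move#1: V01:+1/##./##./.##*, V02:+1/#.#/#.#/.##
[##./##./.##] end (terminal -1, H#2); searched #../#../.## to 10

PV length from [#../#../.##]: 1 ply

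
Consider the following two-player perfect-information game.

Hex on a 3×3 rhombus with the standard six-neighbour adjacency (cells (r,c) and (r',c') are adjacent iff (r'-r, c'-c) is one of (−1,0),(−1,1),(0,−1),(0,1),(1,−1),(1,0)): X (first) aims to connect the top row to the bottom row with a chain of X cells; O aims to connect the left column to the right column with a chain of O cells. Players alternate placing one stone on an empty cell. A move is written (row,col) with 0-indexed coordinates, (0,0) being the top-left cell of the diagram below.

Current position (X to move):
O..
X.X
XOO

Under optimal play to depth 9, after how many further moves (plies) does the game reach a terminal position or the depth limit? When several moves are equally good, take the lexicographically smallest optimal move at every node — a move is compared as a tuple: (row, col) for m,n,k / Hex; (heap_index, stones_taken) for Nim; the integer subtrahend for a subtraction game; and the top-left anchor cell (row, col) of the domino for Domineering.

PV length from [O../X.X/XOO]: 1 ply

ply 1, X at O../X.X/XOO | (0,1)=+1→OX./X.X/XOO*; (0,2)=+1→O.X/X.X/XOO; (1,1)=+1→O../XXX/XOO
ply 2: OX./X.X/XOO is terminal -1 (O); from O../X.X/XOO depth 9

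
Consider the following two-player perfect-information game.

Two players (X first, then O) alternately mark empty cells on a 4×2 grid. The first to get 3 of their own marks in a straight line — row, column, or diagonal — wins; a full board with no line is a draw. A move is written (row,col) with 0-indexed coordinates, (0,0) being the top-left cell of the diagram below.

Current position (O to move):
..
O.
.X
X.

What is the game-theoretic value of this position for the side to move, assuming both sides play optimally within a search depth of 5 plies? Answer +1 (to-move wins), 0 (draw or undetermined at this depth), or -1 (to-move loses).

p1 O@[../O./.X/X.]: (0,0)[O./O./.X/X.]+0* (0,1)[.O/O./.X/X.]+0 (1,1)[../OO/.X/X.]+0 (2,0)[../O./OX/X.]+0 (3,1)[../O./.X/XO]+0
p2 X@[O./O./.X/X.]: (0,1)[OX/O./.X/X.]-1 (1,1)[O./OX/.X/X.]-1 (2,0)[O./O./XX/X.]+0* (3,1)[O./O./.X/XX]-1
p3 O@[O./O./XX/X.]: (0,1)[OO/O./XX/X.]+0* (1,1)[O./OO/XX/X.]+0 (3,1)[O./O./XX/XO]+0
p4 X@[OO/O./XX/X.]: (1,1)[OO/OX/XX/X.]+0* (3,1)[OO/O./XX/XX]+0
p5 O@[OO/OX/XX/X.]: (3,1)[OO/OX/XX/XO]+0*
p6 X@[OO/OX/XX/XO] terminal +0; root [../O./.X/X.] d5

value(../O./.X/X., O) = 0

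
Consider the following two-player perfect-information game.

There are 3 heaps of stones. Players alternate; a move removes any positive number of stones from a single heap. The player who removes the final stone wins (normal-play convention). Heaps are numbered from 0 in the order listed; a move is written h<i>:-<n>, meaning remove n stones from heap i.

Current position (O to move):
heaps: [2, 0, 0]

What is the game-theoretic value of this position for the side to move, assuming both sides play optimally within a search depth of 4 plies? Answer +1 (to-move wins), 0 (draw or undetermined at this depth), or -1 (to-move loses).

p1 O@[(2,0,0)]: h0:-1[(1,0,0)]-1 h0:-2[(0,0,0)]+1*
p2 X@[(0,0,0)] terminal -1; root [(2,0,0)] d4

value((2,0,0), O) = +1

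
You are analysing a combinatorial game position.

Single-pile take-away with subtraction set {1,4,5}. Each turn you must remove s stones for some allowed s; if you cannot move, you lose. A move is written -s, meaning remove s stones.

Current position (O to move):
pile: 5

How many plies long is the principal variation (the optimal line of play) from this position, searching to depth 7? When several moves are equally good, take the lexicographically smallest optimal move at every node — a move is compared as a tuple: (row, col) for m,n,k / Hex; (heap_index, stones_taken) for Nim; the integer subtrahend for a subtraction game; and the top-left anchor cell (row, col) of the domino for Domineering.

ply 1, O at 5 | -1=-1→4; -4=-1→1; -5=+1→0*
ply 2: 0 is terminal -1 (X); from 5 depth 7

PV length from [5]: 1 ply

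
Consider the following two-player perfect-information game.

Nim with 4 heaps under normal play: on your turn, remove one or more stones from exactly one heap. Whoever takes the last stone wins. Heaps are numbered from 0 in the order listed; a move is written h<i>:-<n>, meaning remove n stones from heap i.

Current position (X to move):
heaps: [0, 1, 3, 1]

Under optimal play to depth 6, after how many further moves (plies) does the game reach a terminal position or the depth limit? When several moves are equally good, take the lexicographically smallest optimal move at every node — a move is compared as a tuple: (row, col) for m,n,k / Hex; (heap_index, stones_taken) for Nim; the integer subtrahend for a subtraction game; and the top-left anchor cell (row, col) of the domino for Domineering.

PV length from [(0,1,3,1)]: 3 plies

[(0,1,3,1)] X move#1: h1:-1:-1/(0,0,3,1), h2:-1:-1/(0,1,2,1), h2:-2:-1/(0,1,1,1), h2:-3:+1/(0,1,0,1)*, h3:-1:-1/(0,1,3,0)
[(0,1,0,1)] O move#2: h1:-1:-1/(0,0,0,1)*, h3:-1:-1/(0,1,0,0)
[(0,0,0,1)] X move#3: h3:-1:+1/(0,0,0,0)*
[(0,0,0,0)] end (terminal -1, O#4); searched (0,1,3,1) to 6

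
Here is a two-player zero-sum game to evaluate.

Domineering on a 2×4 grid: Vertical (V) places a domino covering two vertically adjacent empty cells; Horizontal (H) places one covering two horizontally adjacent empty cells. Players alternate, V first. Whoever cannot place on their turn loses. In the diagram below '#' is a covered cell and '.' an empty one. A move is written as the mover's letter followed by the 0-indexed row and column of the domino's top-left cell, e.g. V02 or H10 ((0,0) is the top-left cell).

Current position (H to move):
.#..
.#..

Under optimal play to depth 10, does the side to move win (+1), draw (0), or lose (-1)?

value(.#../.#.., H) = +1

p1 H@[.#../.#..]: H02[.###/.#..]+1* H12[.#../.###]+1
p2 V@[.###/.#..]: V00[####/##..]-1*
p3 H@[####/##..]: H12[####/####]+1*
p4 V@[####/####] terminal -1; root [.#../.#..] d10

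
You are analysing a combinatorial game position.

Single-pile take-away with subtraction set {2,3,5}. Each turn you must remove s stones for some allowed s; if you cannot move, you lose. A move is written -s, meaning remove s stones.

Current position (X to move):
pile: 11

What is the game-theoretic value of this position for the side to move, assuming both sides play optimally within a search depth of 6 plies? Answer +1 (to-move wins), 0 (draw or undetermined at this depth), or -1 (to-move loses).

[11] X move#1: -2:-1/9, -3:+1/8*, -5:-1/6
[8] O move#2: -2:-1/6*, -3:-1/5, -5:-1/3
[6] X move#3: -2:-1/4, -3:-1/3, -5:+1/1*
[1] end (terminal -1, O#4); searched 11 to 6

value(11, X) = +1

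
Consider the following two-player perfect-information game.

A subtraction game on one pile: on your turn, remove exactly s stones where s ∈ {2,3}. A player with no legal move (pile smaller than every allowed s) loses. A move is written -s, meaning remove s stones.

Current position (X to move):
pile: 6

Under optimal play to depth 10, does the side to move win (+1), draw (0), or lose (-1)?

p1 X@[6]: -2[4]-1* -3[3]-1
p2 O@[4]: -2[2]-1 -3[1]+1*
p3 X@[1] terminal -1; root [6] d10

value(6, X) = -1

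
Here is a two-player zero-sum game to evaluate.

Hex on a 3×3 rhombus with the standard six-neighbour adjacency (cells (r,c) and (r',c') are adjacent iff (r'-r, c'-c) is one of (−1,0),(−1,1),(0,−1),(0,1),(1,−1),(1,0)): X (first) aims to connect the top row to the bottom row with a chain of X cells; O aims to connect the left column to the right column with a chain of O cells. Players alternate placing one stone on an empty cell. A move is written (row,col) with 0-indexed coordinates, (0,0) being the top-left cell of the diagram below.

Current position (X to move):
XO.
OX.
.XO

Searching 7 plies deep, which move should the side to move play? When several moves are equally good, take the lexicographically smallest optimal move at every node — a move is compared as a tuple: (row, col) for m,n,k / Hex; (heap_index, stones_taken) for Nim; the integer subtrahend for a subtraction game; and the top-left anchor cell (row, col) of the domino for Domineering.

p1 X@[XO./OX./.XO]: (0,2)[XOX/OX./.XO]+1* (1,2)[XO./OXX/.XO]-1 (2,0)[XO./OX./XXO]-1
p2 O@[XOX/OX./.XO] terminal -1; root [XO./OX./.XO] d7

X's best at [XO./OX./.XO]: (0,2)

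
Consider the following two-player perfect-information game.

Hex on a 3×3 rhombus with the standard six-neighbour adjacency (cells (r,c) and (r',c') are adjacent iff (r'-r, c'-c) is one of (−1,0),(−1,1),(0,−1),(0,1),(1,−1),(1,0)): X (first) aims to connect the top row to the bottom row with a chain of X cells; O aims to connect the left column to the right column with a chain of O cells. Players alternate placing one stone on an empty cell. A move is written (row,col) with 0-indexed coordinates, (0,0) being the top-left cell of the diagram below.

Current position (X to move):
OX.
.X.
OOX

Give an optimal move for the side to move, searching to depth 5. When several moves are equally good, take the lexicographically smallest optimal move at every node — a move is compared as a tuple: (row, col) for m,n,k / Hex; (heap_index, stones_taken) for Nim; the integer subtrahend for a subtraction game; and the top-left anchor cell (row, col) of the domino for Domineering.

[OX./.X./OOX] X move#1: (0,2):-1/OXX/.X./OOX, (1,0):-1/OX./XX./OOX, (1,2):+1/OX./.XX/OOX*
[OX./.XX/OOX] end (terminal -1, O#2); searched OX./.X./OOX to 5

X's best at [OX./.X./OOX]: (1,2)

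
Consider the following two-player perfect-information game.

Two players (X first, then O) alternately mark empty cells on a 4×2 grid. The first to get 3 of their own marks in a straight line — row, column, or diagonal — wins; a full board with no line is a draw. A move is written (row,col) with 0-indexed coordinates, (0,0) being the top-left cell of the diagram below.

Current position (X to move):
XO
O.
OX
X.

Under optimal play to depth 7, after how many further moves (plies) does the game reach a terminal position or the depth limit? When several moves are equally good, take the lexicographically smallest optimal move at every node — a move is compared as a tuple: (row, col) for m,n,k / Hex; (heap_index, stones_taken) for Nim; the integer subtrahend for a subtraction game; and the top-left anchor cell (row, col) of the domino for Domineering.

PV length from [XO/O./OX/X.]: 2 plies

p1 X@[XO/O./OX/X.]: (1,1)[XO/OX/OX/X.]+0* (3,1)[XO/O./OX/XX]+0
p2 O@[XO/OX/OX/X.]: (3,1)[XO/OX/OX/XO]+0*
p3 X@[XO/OX/OX/XO] terminal +0; root [XO/O./OX/X.] d7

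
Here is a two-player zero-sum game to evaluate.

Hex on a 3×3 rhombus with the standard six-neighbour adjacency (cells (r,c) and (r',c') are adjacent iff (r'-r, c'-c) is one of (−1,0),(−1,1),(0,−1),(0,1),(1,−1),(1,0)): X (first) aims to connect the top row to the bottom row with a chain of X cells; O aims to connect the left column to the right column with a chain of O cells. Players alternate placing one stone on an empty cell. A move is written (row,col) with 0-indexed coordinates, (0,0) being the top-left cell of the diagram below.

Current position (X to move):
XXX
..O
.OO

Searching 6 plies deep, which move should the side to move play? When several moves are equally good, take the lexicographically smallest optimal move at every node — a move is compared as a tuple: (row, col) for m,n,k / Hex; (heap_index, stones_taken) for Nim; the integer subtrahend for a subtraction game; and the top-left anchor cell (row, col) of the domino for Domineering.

X's best at [XXX/..O/.OO]: (2,0)

ply 1, X at XXX/..O/.OO | (1,0)=-1→XXX/X.O/.OO; (1,1)=-1→XXX/.XO/.OO; (2,0)=+1→XXX/..O/XOO*
ply 2, O at XXX/..O/XOO | (1,0)=-1→XXX/O.O/XOO*; (1,1)=-1→XXX/.OO/XOO
ply 3, X at XXX/O.O/XOO | (1,1)=+1→XXX/OXO/XOO*
ply 4: XXX/OXO/XOO is terminal -1 (O); from XXX/..O/.OO depth 6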